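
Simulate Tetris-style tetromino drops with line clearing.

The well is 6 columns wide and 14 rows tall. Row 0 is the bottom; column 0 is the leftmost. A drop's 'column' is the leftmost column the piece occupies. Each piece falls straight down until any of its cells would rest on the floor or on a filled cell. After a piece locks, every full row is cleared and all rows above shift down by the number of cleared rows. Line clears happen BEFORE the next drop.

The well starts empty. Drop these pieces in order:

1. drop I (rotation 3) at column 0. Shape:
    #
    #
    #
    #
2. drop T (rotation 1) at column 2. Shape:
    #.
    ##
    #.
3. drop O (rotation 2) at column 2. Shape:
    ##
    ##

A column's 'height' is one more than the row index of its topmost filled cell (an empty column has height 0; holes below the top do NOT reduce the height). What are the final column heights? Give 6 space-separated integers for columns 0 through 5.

Answer: 4 0 5 5 0 0

Derivation:
Drop 1: I rot3 at col 0 lands with bottom-row=0; cleared 0 line(s) (total 0); column heights now [4 0 0 0 0 0], max=4
Drop 2: T rot1 at col 2 lands with bottom-row=0; cleared 0 line(s) (total 0); column heights now [4 0 3 2 0 0], max=4
Drop 3: O rot2 at col 2 lands with bottom-row=3; cleared 0 line(s) (total 0); column heights now [4 0 5 5 0 0], max=5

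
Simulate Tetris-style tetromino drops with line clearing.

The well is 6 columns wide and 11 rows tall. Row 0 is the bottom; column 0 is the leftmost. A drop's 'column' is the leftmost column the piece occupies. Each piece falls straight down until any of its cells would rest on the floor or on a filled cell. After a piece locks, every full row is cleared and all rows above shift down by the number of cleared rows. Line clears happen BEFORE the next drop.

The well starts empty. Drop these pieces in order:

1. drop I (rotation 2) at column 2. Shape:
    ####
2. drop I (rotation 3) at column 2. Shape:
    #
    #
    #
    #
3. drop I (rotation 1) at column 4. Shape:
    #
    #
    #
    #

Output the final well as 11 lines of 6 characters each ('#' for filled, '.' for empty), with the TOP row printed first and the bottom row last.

Answer: ......
......
......
......
......
......
..#.#.
..#.#.
..#.#.
..#.#.
..####

Derivation:
Drop 1: I rot2 at col 2 lands with bottom-row=0; cleared 0 line(s) (total 0); column heights now [0 0 1 1 1 1], max=1
Drop 2: I rot3 at col 2 lands with bottom-row=1; cleared 0 line(s) (total 0); column heights now [0 0 5 1 1 1], max=5
Drop 3: I rot1 at col 4 lands with bottom-row=1; cleared 0 line(s) (total 0); column heights now [0 0 5 1 5 1], max=5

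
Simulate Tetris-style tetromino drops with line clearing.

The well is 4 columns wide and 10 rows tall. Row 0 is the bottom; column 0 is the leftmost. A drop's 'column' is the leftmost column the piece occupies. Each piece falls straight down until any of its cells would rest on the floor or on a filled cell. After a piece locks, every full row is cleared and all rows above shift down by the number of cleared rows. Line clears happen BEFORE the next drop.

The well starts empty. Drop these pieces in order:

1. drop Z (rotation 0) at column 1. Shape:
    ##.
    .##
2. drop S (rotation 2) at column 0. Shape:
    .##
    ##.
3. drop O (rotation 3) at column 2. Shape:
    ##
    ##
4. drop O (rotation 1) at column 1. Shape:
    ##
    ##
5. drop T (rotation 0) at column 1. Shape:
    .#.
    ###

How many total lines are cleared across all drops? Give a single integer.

Drop 1: Z rot0 at col 1 lands with bottom-row=0; cleared 0 line(s) (total 0); column heights now [0 2 2 1], max=2
Drop 2: S rot2 at col 0 lands with bottom-row=2; cleared 0 line(s) (total 0); column heights now [3 4 4 1], max=4
Drop 3: O rot3 at col 2 lands with bottom-row=4; cleared 0 line(s) (total 0); column heights now [3 4 6 6], max=6
Drop 4: O rot1 at col 1 lands with bottom-row=6; cleared 0 line(s) (total 0); column heights now [3 8 8 6], max=8
Drop 5: T rot0 at col 1 lands with bottom-row=8; cleared 0 line(s) (total 0); column heights now [3 9 10 9], max=10

Answer: 0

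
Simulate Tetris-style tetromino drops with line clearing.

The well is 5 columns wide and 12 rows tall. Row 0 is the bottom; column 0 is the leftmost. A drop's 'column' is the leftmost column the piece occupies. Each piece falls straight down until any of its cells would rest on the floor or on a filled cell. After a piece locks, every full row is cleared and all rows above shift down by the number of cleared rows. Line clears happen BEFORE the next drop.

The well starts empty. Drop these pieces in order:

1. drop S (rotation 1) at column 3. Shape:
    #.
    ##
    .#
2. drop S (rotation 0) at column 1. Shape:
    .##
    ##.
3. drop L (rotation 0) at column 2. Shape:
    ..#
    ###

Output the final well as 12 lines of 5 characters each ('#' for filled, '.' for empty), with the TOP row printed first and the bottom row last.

Answer: .....
.....
.....
.....
.....
.....
....#
..###
..##.
.###.
...##
....#

Derivation:
Drop 1: S rot1 at col 3 lands with bottom-row=0; cleared 0 line(s) (total 0); column heights now [0 0 0 3 2], max=3
Drop 2: S rot0 at col 1 lands with bottom-row=2; cleared 0 line(s) (total 0); column heights now [0 3 4 4 2], max=4
Drop 3: L rot0 at col 2 lands with bottom-row=4; cleared 0 line(s) (total 0); column heights now [0 3 5 5 6], max=6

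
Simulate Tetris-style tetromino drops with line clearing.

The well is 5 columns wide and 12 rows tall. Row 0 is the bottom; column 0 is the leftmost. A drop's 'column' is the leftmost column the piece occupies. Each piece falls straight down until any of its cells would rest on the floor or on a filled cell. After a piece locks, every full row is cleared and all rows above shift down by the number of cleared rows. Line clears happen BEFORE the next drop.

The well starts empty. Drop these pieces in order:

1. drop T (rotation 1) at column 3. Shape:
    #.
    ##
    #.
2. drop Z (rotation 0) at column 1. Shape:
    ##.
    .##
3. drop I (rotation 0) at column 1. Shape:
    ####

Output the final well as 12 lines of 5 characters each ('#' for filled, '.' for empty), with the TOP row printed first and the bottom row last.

Answer: .....
.....
.....
.....
.....
.....
.####
.##..
..##.
...#.
...##
...#.

Derivation:
Drop 1: T rot1 at col 3 lands with bottom-row=0; cleared 0 line(s) (total 0); column heights now [0 0 0 3 2], max=3
Drop 2: Z rot0 at col 1 lands with bottom-row=3; cleared 0 line(s) (total 0); column heights now [0 5 5 4 2], max=5
Drop 3: I rot0 at col 1 lands with bottom-row=5; cleared 0 line(s) (total 0); column heights now [0 6 6 6 6], max=6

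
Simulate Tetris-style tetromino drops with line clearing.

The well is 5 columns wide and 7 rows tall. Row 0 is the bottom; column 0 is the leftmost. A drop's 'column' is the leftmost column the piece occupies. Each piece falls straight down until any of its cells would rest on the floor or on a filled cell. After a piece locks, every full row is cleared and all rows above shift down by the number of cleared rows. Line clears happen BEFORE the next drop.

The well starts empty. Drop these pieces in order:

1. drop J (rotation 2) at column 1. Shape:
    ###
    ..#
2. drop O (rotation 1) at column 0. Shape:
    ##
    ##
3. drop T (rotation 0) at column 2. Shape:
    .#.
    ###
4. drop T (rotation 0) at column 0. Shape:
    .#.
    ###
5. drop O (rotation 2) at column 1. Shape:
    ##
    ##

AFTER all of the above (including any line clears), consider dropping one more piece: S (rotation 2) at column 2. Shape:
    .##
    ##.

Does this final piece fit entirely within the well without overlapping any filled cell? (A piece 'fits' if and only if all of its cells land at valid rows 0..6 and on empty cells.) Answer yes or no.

Drop 1: J rot2 at col 1 lands with bottom-row=0; cleared 0 line(s) (total 0); column heights now [0 2 2 2 0], max=2
Drop 2: O rot1 at col 0 lands with bottom-row=2; cleared 0 line(s) (total 0); column heights now [4 4 2 2 0], max=4
Drop 3: T rot0 at col 2 lands with bottom-row=2; cleared 1 line(s) (total 1); column heights now [3 3 2 3 0], max=3
Drop 4: T rot0 at col 0 lands with bottom-row=3; cleared 0 line(s) (total 1); column heights now [4 5 4 3 0], max=5
Drop 5: O rot2 at col 1 lands with bottom-row=5; cleared 0 line(s) (total 1); column heights now [4 7 7 3 0], max=7
Test piece S rot2 at col 2 (width 3): heights before test = [4 7 7 3 0]; fits = False

Answer: no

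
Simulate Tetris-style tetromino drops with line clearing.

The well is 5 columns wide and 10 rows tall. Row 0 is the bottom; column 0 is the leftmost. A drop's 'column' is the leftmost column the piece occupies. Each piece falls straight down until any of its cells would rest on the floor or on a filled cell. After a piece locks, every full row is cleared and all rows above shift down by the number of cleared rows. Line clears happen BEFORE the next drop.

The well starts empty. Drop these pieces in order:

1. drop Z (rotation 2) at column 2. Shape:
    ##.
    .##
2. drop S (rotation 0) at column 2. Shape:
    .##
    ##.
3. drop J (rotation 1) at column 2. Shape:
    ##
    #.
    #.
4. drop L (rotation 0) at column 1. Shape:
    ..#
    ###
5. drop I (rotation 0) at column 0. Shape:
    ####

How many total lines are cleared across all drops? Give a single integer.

Drop 1: Z rot2 at col 2 lands with bottom-row=0; cleared 0 line(s) (total 0); column heights now [0 0 2 2 1], max=2
Drop 2: S rot0 at col 2 lands with bottom-row=2; cleared 0 line(s) (total 0); column heights now [0 0 3 4 4], max=4
Drop 3: J rot1 at col 2 lands with bottom-row=3; cleared 0 line(s) (total 0); column heights now [0 0 6 6 4], max=6
Drop 4: L rot0 at col 1 lands with bottom-row=6; cleared 0 line(s) (total 0); column heights now [0 7 7 8 4], max=8
Drop 5: I rot0 at col 0 lands with bottom-row=8; cleared 0 line(s) (total 0); column heights now [9 9 9 9 4], max=9

Answer: 0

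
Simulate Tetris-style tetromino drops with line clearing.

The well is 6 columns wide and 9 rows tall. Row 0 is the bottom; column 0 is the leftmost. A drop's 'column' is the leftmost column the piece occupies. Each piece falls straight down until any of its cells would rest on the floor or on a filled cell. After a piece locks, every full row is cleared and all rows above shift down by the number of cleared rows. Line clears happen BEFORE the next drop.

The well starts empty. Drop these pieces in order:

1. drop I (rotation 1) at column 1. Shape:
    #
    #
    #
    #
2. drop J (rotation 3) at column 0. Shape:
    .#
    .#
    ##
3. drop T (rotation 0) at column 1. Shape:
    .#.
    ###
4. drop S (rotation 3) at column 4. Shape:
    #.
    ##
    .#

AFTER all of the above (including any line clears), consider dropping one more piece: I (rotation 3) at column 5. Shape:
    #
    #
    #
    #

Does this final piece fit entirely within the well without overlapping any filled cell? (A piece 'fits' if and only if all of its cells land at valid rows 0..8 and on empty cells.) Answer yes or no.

Answer: yes

Derivation:
Drop 1: I rot1 at col 1 lands with bottom-row=0; cleared 0 line(s) (total 0); column heights now [0 4 0 0 0 0], max=4
Drop 2: J rot3 at col 0 lands with bottom-row=4; cleared 0 line(s) (total 0); column heights now [5 7 0 0 0 0], max=7
Drop 3: T rot0 at col 1 lands with bottom-row=7; cleared 0 line(s) (total 0); column heights now [5 8 9 8 0 0], max=9
Drop 4: S rot3 at col 4 lands with bottom-row=0; cleared 0 line(s) (total 0); column heights now [5 8 9 8 3 2], max=9
Test piece I rot3 at col 5 (width 1): heights before test = [5 8 9 8 3 2]; fits = True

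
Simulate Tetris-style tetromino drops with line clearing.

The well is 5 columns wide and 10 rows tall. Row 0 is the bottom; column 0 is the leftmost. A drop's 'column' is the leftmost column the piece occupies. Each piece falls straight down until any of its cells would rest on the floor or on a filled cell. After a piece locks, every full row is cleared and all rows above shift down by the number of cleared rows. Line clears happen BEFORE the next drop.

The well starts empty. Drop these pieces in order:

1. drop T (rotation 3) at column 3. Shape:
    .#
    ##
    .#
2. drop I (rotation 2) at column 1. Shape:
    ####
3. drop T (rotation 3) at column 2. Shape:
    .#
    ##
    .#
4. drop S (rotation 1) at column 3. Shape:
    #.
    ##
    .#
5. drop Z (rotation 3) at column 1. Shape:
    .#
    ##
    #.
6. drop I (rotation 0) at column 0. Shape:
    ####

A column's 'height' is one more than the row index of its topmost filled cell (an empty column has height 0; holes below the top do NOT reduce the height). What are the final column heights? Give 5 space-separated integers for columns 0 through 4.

Drop 1: T rot3 at col 3 lands with bottom-row=0; cleared 0 line(s) (total 0); column heights now [0 0 0 2 3], max=3
Drop 2: I rot2 at col 1 lands with bottom-row=3; cleared 0 line(s) (total 0); column heights now [0 4 4 4 4], max=4
Drop 3: T rot3 at col 2 lands with bottom-row=4; cleared 0 line(s) (total 0); column heights now [0 4 6 7 4], max=7
Drop 4: S rot1 at col 3 lands with bottom-row=6; cleared 0 line(s) (total 0); column heights now [0 4 6 9 8], max=9
Drop 5: Z rot3 at col 1 lands with bottom-row=5; cleared 0 line(s) (total 0); column heights now [0 7 8 9 8], max=9
Drop 6: I rot0 at col 0 lands with bottom-row=9; cleared 0 line(s) (total 0); column heights now [10 10 10 10 8], max=10

Answer: 10 10 10 10 8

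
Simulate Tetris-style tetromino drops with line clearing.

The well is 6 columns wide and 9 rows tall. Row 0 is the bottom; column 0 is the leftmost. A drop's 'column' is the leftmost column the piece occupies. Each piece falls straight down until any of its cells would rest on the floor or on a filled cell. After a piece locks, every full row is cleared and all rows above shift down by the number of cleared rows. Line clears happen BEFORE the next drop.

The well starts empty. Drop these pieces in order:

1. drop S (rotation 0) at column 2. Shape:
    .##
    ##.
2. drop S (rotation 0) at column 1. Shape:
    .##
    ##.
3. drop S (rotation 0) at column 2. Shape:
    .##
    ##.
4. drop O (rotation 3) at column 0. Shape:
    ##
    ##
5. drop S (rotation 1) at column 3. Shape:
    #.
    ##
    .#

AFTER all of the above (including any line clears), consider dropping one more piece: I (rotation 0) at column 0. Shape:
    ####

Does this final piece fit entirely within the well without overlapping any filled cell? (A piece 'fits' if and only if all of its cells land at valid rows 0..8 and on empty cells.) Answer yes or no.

Answer: yes

Derivation:
Drop 1: S rot0 at col 2 lands with bottom-row=0; cleared 0 line(s) (total 0); column heights now [0 0 1 2 2 0], max=2
Drop 2: S rot0 at col 1 lands with bottom-row=1; cleared 0 line(s) (total 0); column heights now [0 2 3 3 2 0], max=3
Drop 3: S rot0 at col 2 lands with bottom-row=3; cleared 0 line(s) (total 0); column heights now [0 2 4 5 5 0], max=5
Drop 4: O rot3 at col 0 lands with bottom-row=2; cleared 0 line(s) (total 0); column heights now [4 4 4 5 5 0], max=5
Drop 5: S rot1 at col 3 lands with bottom-row=5; cleared 0 line(s) (total 0); column heights now [4 4 4 8 7 0], max=8
Test piece I rot0 at col 0 (width 4): heights before test = [4 4 4 8 7 0]; fits = True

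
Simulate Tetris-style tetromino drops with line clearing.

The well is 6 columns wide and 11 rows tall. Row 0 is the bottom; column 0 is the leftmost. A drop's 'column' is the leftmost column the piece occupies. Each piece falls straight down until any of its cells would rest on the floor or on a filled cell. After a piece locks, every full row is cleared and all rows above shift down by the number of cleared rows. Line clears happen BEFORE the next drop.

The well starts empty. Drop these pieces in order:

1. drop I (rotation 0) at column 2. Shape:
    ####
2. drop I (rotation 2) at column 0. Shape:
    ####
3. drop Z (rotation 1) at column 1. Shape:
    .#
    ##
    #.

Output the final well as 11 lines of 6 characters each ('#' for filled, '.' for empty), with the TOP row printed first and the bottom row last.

Drop 1: I rot0 at col 2 lands with bottom-row=0; cleared 0 line(s) (total 0); column heights now [0 0 1 1 1 1], max=1
Drop 2: I rot2 at col 0 lands with bottom-row=1; cleared 0 line(s) (total 0); column heights now [2 2 2 2 1 1], max=2
Drop 3: Z rot1 at col 1 lands with bottom-row=2; cleared 0 line(s) (total 0); column heights now [2 4 5 2 1 1], max=5

Answer: ......
......
......
......
......
......
..#...
.##...
.#....
####..
..####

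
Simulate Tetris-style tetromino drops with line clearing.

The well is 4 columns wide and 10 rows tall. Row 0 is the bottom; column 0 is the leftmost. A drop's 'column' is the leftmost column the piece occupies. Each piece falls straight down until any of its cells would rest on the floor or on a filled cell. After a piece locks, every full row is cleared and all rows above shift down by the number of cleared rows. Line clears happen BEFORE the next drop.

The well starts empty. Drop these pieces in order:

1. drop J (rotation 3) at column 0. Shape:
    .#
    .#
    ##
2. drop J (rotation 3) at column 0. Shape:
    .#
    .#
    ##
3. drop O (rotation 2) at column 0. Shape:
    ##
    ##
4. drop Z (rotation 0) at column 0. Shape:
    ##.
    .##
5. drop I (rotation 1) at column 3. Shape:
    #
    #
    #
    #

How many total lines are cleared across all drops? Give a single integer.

Answer: 0

Derivation:
Drop 1: J rot3 at col 0 lands with bottom-row=0; cleared 0 line(s) (total 0); column heights now [1 3 0 0], max=3
Drop 2: J rot3 at col 0 lands with bottom-row=3; cleared 0 line(s) (total 0); column heights now [4 6 0 0], max=6
Drop 3: O rot2 at col 0 lands with bottom-row=6; cleared 0 line(s) (total 0); column heights now [8 8 0 0], max=8
Drop 4: Z rot0 at col 0 lands with bottom-row=8; cleared 0 line(s) (total 0); column heights now [10 10 9 0], max=10
Drop 5: I rot1 at col 3 lands with bottom-row=0; cleared 0 line(s) (total 0); column heights now [10 10 9 4], max=10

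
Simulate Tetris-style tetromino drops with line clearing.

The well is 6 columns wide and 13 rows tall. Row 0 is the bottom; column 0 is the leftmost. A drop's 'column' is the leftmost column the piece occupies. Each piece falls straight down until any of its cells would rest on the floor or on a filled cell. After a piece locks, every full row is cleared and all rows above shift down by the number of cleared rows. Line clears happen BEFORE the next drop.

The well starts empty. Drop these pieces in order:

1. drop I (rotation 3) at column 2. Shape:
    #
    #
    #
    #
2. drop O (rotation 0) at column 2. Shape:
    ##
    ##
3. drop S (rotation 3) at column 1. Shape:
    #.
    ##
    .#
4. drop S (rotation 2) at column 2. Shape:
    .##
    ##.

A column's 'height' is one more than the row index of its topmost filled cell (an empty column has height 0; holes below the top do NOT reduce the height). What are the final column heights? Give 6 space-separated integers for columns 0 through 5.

Answer: 0 9 9 10 10 0

Derivation:
Drop 1: I rot3 at col 2 lands with bottom-row=0; cleared 0 line(s) (total 0); column heights now [0 0 4 0 0 0], max=4
Drop 2: O rot0 at col 2 lands with bottom-row=4; cleared 0 line(s) (total 0); column heights now [0 0 6 6 0 0], max=6
Drop 3: S rot3 at col 1 lands with bottom-row=6; cleared 0 line(s) (total 0); column heights now [0 9 8 6 0 0], max=9
Drop 4: S rot2 at col 2 lands with bottom-row=8; cleared 0 line(s) (total 0); column heights now [0 9 9 10 10 0], max=10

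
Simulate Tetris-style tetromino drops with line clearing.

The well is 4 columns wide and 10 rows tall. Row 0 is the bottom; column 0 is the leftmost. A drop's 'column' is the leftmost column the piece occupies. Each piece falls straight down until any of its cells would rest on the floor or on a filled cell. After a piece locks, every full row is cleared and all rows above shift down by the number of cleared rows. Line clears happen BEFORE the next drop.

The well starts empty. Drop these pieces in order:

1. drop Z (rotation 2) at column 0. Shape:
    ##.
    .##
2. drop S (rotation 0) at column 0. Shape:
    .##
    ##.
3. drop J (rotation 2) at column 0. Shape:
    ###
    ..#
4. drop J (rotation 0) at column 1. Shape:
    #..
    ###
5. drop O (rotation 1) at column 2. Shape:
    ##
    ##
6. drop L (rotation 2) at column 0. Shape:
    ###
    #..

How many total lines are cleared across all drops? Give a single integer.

Drop 1: Z rot2 at col 0 lands with bottom-row=0; cleared 0 line(s) (total 0); column heights now [2 2 1 0], max=2
Drop 2: S rot0 at col 0 lands with bottom-row=2; cleared 0 line(s) (total 0); column heights now [3 4 4 0], max=4
Drop 3: J rot2 at col 0 lands with bottom-row=4; cleared 0 line(s) (total 0); column heights now [6 6 6 0], max=6
Drop 4: J rot0 at col 1 lands with bottom-row=6; cleared 0 line(s) (total 0); column heights now [6 8 7 7], max=8
Drop 5: O rot1 at col 2 lands with bottom-row=7; cleared 0 line(s) (total 0); column heights now [6 8 9 9], max=9
Drop 6: L rot2 at col 0 lands with bottom-row=8; cleared 0 line(s) (total 0); column heights now [10 10 10 9], max=10

Answer: 0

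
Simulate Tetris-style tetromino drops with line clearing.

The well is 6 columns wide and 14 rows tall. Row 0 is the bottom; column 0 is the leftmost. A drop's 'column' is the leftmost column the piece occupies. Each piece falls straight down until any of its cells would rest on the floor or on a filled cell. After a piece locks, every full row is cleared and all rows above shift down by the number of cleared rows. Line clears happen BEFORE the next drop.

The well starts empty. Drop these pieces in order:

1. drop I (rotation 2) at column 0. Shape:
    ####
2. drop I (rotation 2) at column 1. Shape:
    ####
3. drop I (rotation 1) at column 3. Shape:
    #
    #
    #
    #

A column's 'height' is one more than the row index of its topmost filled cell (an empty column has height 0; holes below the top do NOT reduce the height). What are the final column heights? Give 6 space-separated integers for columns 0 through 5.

Answer: 1 2 2 6 2 0

Derivation:
Drop 1: I rot2 at col 0 lands with bottom-row=0; cleared 0 line(s) (total 0); column heights now [1 1 1 1 0 0], max=1
Drop 2: I rot2 at col 1 lands with bottom-row=1; cleared 0 line(s) (total 0); column heights now [1 2 2 2 2 0], max=2
Drop 3: I rot1 at col 3 lands with bottom-row=2; cleared 0 line(s) (total 0); column heights now [1 2 2 6 2 0], max=6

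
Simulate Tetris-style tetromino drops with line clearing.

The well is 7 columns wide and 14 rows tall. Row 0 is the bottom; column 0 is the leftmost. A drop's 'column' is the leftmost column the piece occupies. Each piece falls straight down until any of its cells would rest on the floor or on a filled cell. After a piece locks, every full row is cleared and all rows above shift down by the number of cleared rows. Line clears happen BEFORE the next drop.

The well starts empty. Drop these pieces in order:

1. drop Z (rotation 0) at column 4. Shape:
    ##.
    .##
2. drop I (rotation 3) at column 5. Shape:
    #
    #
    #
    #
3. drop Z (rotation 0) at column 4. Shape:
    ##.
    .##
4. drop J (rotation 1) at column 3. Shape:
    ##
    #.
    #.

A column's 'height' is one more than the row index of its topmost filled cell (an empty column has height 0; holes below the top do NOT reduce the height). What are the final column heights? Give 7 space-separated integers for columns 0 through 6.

Drop 1: Z rot0 at col 4 lands with bottom-row=0; cleared 0 line(s) (total 0); column heights now [0 0 0 0 2 2 1], max=2
Drop 2: I rot3 at col 5 lands with bottom-row=2; cleared 0 line(s) (total 0); column heights now [0 0 0 0 2 6 1], max=6
Drop 3: Z rot0 at col 4 lands with bottom-row=6; cleared 0 line(s) (total 0); column heights now [0 0 0 0 8 8 7], max=8
Drop 4: J rot1 at col 3 lands with bottom-row=6; cleared 0 line(s) (total 0); column heights now [0 0 0 9 9 8 7], max=9

Answer: 0 0 0 9 9 8 7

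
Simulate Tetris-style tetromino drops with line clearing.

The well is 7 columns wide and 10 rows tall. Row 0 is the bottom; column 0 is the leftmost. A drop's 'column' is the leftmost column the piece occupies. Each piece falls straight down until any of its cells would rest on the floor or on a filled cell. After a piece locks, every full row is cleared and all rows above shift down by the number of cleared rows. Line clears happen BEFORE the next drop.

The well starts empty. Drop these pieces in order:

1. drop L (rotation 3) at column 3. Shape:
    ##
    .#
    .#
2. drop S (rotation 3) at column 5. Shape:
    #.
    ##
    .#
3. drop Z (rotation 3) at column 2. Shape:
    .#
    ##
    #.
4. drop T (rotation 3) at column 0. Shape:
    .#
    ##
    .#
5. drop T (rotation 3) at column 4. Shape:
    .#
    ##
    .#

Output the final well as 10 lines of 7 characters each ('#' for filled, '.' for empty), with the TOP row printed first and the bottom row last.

Drop 1: L rot3 at col 3 lands with bottom-row=0; cleared 0 line(s) (total 0); column heights now [0 0 0 3 3 0 0], max=3
Drop 2: S rot3 at col 5 lands with bottom-row=0; cleared 0 line(s) (total 0); column heights now [0 0 0 3 3 3 2], max=3
Drop 3: Z rot3 at col 2 lands with bottom-row=2; cleared 0 line(s) (total 0); column heights now [0 0 4 5 3 3 2], max=5
Drop 4: T rot3 at col 0 lands with bottom-row=0; cleared 0 line(s) (total 0); column heights now [2 3 4 5 3 3 2], max=5
Drop 5: T rot3 at col 4 lands with bottom-row=3; cleared 0 line(s) (total 0); column heights now [2 3 4 5 5 6 2], max=6

Answer: .......
.......
.......
.......
.....#.
...###.
..##.#.
.#####.
##..###
.#..#.#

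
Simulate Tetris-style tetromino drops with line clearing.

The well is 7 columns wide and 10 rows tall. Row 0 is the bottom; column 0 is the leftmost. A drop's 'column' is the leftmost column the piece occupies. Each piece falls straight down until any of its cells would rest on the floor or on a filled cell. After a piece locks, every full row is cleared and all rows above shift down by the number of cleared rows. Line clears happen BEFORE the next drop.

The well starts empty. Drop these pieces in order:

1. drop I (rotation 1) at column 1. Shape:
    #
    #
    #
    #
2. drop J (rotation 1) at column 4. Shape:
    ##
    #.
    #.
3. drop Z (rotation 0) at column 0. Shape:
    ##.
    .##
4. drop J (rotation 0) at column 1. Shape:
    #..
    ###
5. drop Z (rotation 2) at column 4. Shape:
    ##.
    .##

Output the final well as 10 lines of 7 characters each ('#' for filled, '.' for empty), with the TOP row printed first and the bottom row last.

Answer: .......
.......
.#.....
.###...
##.....
.##.##.
.#...##
.#..##.
.#..#..
.#..#..

Derivation:
Drop 1: I rot1 at col 1 lands with bottom-row=0; cleared 0 line(s) (total 0); column heights now [0 4 0 0 0 0 0], max=4
Drop 2: J rot1 at col 4 lands with bottom-row=0; cleared 0 line(s) (total 0); column heights now [0 4 0 0 3 3 0], max=4
Drop 3: Z rot0 at col 0 lands with bottom-row=4; cleared 0 line(s) (total 0); column heights now [6 6 5 0 3 3 0], max=6
Drop 4: J rot0 at col 1 lands with bottom-row=6; cleared 0 line(s) (total 0); column heights now [6 8 7 7 3 3 0], max=8
Drop 5: Z rot2 at col 4 lands with bottom-row=3; cleared 0 line(s) (total 0); column heights now [6 8 7 7 5 5 4], max=8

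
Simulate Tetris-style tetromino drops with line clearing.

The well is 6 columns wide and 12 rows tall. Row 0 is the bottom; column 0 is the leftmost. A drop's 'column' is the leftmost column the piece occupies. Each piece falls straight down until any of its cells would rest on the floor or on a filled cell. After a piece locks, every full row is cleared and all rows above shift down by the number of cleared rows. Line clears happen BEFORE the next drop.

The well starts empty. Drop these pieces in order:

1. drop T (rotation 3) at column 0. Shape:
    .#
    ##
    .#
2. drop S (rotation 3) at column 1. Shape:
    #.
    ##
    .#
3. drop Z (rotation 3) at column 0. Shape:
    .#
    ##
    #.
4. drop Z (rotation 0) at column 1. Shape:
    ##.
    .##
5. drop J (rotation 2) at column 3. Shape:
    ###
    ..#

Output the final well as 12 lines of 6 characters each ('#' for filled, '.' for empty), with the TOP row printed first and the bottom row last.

Answer: ......
......
......
......
.#####
.###.#
##....
##....
.##...
.##...
##....
.#....

Derivation:
Drop 1: T rot3 at col 0 lands with bottom-row=0; cleared 0 line(s) (total 0); column heights now [2 3 0 0 0 0], max=3
Drop 2: S rot3 at col 1 lands with bottom-row=2; cleared 0 line(s) (total 0); column heights now [2 5 4 0 0 0], max=5
Drop 3: Z rot3 at col 0 lands with bottom-row=4; cleared 0 line(s) (total 0); column heights now [6 7 4 0 0 0], max=7
Drop 4: Z rot0 at col 1 lands with bottom-row=6; cleared 0 line(s) (total 0); column heights now [6 8 8 7 0 0], max=8
Drop 5: J rot2 at col 3 lands with bottom-row=6; cleared 0 line(s) (total 0); column heights now [6 8 8 8 8 8], max=8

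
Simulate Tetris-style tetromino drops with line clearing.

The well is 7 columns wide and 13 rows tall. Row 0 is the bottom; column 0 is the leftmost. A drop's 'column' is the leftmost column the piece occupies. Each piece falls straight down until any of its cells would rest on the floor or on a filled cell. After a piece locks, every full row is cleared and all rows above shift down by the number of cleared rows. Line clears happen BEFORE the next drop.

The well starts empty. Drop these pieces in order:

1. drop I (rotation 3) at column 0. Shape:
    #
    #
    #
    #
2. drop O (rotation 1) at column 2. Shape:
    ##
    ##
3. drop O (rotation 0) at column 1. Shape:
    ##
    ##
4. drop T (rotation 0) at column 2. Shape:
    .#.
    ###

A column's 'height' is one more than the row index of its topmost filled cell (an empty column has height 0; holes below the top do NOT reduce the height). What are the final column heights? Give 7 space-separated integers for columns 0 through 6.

Drop 1: I rot3 at col 0 lands with bottom-row=0; cleared 0 line(s) (total 0); column heights now [4 0 0 0 0 0 0], max=4
Drop 2: O rot1 at col 2 lands with bottom-row=0; cleared 0 line(s) (total 0); column heights now [4 0 2 2 0 0 0], max=4
Drop 3: O rot0 at col 1 lands with bottom-row=2; cleared 0 line(s) (total 0); column heights now [4 4 4 2 0 0 0], max=4
Drop 4: T rot0 at col 2 lands with bottom-row=4; cleared 0 line(s) (total 0); column heights now [4 4 5 6 5 0 0], max=6

Answer: 4 4 5 6 5 0 0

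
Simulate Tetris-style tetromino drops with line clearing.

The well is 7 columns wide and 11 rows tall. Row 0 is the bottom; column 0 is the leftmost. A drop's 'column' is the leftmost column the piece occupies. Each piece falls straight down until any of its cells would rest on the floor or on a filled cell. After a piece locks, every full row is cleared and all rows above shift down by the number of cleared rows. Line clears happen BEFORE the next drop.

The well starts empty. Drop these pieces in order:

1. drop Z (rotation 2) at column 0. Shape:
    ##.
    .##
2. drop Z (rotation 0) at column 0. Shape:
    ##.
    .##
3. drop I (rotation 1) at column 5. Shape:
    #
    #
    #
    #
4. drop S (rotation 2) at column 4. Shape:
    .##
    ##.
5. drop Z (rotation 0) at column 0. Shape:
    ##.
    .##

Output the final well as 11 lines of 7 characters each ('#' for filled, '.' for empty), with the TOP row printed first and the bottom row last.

Answer: .......
.......
.......
.......
.......
##...##
.##.##.
##...#.
.##..#.
##...#.
.##..#.

Derivation:
Drop 1: Z rot2 at col 0 lands with bottom-row=0; cleared 0 line(s) (total 0); column heights now [2 2 1 0 0 0 0], max=2
Drop 2: Z rot0 at col 0 lands with bottom-row=2; cleared 0 line(s) (total 0); column heights now [4 4 3 0 0 0 0], max=4
Drop 3: I rot1 at col 5 lands with bottom-row=0; cleared 0 line(s) (total 0); column heights now [4 4 3 0 0 4 0], max=4
Drop 4: S rot2 at col 4 lands with bottom-row=4; cleared 0 line(s) (total 0); column heights now [4 4 3 0 5 6 6], max=6
Drop 5: Z rot0 at col 0 lands with bottom-row=4; cleared 0 line(s) (total 0); column heights now [6 6 5 0 5 6 6], max=6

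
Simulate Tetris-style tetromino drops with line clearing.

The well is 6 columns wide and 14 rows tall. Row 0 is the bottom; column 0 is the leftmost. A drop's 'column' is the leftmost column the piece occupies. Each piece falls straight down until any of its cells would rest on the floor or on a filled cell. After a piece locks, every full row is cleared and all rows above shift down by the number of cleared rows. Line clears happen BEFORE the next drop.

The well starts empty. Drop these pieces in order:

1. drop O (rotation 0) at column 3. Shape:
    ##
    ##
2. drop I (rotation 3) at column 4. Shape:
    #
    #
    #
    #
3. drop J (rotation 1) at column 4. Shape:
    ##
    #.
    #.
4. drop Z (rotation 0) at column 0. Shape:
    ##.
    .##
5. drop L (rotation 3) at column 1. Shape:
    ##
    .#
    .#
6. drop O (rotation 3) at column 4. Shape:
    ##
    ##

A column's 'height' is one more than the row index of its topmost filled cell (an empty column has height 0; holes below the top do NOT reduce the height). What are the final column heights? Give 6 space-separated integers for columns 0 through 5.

Drop 1: O rot0 at col 3 lands with bottom-row=0; cleared 0 line(s) (total 0); column heights now [0 0 0 2 2 0], max=2
Drop 2: I rot3 at col 4 lands with bottom-row=2; cleared 0 line(s) (total 0); column heights now [0 0 0 2 6 0], max=6
Drop 3: J rot1 at col 4 lands with bottom-row=6; cleared 0 line(s) (total 0); column heights now [0 0 0 2 9 9], max=9
Drop 4: Z rot0 at col 0 lands with bottom-row=0; cleared 0 line(s) (total 0); column heights now [2 2 1 2 9 9], max=9
Drop 5: L rot3 at col 1 lands with bottom-row=1; cleared 0 line(s) (total 0); column heights now [2 4 4 2 9 9], max=9
Drop 6: O rot3 at col 4 lands with bottom-row=9; cleared 0 line(s) (total 0); column heights now [2 4 4 2 11 11], max=11

Answer: 2 4 4 2 11 11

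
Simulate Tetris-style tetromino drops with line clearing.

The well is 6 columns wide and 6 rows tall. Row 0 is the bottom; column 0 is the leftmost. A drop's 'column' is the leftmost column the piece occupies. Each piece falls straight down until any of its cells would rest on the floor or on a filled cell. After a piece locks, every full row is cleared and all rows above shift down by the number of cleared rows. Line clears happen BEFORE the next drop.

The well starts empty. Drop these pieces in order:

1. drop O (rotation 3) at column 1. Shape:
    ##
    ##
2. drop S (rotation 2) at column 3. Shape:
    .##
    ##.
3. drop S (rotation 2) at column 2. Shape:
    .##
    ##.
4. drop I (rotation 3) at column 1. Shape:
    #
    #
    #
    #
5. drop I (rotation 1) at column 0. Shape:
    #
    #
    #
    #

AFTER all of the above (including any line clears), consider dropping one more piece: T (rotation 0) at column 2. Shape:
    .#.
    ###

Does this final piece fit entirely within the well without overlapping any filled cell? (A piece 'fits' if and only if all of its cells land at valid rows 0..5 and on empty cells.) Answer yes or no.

Answer: yes

Derivation:
Drop 1: O rot3 at col 1 lands with bottom-row=0; cleared 0 line(s) (total 0); column heights now [0 2 2 0 0 0], max=2
Drop 2: S rot2 at col 3 lands with bottom-row=0; cleared 0 line(s) (total 0); column heights now [0 2 2 1 2 2], max=2
Drop 3: S rot2 at col 2 lands with bottom-row=2; cleared 0 line(s) (total 0); column heights now [0 2 3 4 4 2], max=4
Drop 4: I rot3 at col 1 lands with bottom-row=2; cleared 0 line(s) (total 0); column heights now [0 6 3 4 4 2], max=6
Drop 5: I rot1 at col 0 lands with bottom-row=0; cleared 0 line(s) (total 0); column heights now [4 6 3 4 4 2], max=6
Test piece T rot0 at col 2 (width 3): heights before test = [4 6 3 4 4 2]; fits = True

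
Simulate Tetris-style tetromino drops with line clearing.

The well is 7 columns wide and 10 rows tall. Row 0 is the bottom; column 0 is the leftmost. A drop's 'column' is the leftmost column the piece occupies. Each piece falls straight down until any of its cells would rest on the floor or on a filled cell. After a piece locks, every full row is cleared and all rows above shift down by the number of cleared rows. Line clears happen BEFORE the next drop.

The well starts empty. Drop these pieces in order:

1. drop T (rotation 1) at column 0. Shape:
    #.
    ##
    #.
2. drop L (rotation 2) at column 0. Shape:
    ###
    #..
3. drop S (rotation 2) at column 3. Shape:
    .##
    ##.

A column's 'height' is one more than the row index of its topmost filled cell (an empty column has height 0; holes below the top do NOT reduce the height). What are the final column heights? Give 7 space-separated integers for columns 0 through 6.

Drop 1: T rot1 at col 0 lands with bottom-row=0; cleared 0 line(s) (total 0); column heights now [3 2 0 0 0 0 0], max=3
Drop 2: L rot2 at col 0 lands with bottom-row=3; cleared 0 line(s) (total 0); column heights now [5 5 5 0 0 0 0], max=5
Drop 3: S rot2 at col 3 lands with bottom-row=0; cleared 0 line(s) (total 0); column heights now [5 5 5 1 2 2 0], max=5

Answer: 5 5 5 1 2 2 0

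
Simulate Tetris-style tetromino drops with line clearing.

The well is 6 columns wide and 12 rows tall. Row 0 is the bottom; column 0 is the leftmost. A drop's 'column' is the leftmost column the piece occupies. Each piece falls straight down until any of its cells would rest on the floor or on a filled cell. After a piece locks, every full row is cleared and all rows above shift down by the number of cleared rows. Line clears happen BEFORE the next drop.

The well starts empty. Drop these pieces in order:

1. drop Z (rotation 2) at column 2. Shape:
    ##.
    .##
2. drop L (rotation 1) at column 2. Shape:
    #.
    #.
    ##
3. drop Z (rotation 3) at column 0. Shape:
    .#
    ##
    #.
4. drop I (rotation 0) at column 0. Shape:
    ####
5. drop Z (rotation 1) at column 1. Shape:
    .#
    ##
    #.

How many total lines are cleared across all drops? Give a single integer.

Drop 1: Z rot2 at col 2 lands with bottom-row=0; cleared 0 line(s) (total 0); column heights now [0 0 2 2 1 0], max=2
Drop 2: L rot1 at col 2 lands with bottom-row=2; cleared 0 line(s) (total 0); column heights now [0 0 5 3 1 0], max=5
Drop 3: Z rot3 at col 0 lands with bottom-row=0; cleared 0 line(s) (total 0); column heights now [2 3 5 3 1 0], max=5
Drop 4: I rot0 at col 0 lands with bottom-row=5; cleared 0 line(s) (total 0); column heights now [6 6 6 6 1 0], max=6
Drop 5: Z rot1 at col 1 lands with bottom-row=6; cleared 0 line(s) (total 0); column heights now [6 8 9 6 1 0], max=9

Answer: 0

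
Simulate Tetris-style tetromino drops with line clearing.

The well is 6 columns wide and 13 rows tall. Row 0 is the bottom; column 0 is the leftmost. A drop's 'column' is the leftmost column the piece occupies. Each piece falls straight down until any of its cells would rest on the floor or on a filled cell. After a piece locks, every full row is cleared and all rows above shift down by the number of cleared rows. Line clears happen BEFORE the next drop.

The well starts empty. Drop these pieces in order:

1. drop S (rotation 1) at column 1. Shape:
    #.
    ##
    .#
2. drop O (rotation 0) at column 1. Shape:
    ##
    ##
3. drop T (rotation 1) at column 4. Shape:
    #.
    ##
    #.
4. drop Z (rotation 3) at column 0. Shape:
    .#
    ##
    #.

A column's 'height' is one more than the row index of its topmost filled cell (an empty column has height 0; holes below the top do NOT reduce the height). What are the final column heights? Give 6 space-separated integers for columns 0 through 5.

Answer: 6 7 5 0 3 2

Derivation:
Drop 1: S rot1 at col 1 lands with bottom-row=0; cleared 0 line(s) (total 0); column heights now [0 3 2 0 0 0], max=3
Drop 2: O rot0 at col 1 lands with bottom-row=3; cleared 0 line(s) (total 0); column heights now [0 5 5 0 0 0], max=5
Drop 3: T rot1 at col 4 lands with bottom-row=0; cleared 0 line(s) (total 0); column heights now [0 5 5 0 3 2], max=5
Drop 4: Z rot3 at col 0 lands with bottom-row=4; cleared 0 line(s) (total 0); column heights now [6 7 5 0 3 2], max=7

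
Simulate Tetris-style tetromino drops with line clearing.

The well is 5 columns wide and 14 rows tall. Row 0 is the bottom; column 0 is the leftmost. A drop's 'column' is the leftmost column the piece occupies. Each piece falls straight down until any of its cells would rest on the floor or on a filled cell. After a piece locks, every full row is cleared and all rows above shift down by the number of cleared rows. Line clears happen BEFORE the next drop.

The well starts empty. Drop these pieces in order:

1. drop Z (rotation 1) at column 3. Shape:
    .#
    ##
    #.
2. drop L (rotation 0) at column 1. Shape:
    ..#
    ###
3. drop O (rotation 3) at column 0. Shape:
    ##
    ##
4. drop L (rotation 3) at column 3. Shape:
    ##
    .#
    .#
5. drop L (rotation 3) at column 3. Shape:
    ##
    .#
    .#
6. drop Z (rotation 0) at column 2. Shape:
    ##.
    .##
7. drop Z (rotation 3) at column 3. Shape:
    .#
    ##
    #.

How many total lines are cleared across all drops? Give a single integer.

Drop 1: Z rot1 at col 3 lands with bottom-row=0; cleared 0 line(s) (total 0); column heights now [0 0 0 2 3], max=3
Drop 2: L rot0 at col 1 lands with bottom-row=2; cleared 0 line(s) (total 0); column heights now [0 3 3 4 3], max=4
Drop 3: O rot3 at col 0 lands with bottom-row=3; cleared 0 line(s) (total 0); column heights now [5 5 3 4 3], max=5
Drop 4: L rot3 at col 3 lands with bottom-row=3; cleared 0 line(s) (total 0); column heights now [5 5 3 6 6], max=6
Drop 5: L rot3 at col 3 lands with bottom-row=6; cleared 0 line(s) (total 0); column heights now [5 5 3 9 9], max=9
Drop 6: Z rot0 at col 2 lands with bottom-row=9; cleared 0 line(s) (total 0); column heights now [5 5 11 11 10], max=11
Drop 7: Z rot3 at col 3 lands with bottom-row=11; cleared 0 line(s) (total 0); column heights now [5 5 11 13 14], max=14

Answer: 0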